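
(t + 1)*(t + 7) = t^2 + 8*t + 7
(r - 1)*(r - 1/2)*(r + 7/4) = r^3 + r^2/4 - 17*r/8 + 7/8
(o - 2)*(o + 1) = o^2 - o - 2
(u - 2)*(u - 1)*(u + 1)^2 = u^4 - u^3 - 3*u^2 + u + 2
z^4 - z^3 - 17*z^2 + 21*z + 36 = (z - 3)^2*(z + 1)*(z + 4)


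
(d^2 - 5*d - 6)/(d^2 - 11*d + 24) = (d^2 - 5*d - 6)/(d^2 - 11*d + 24)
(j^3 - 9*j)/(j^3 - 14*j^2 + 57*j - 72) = j*(j + 3)/(j^2 - 11*j + 24)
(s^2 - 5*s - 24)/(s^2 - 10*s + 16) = (s + 3)/(s - 2)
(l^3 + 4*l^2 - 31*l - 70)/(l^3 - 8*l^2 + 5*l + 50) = (l + 7)/(l - 5)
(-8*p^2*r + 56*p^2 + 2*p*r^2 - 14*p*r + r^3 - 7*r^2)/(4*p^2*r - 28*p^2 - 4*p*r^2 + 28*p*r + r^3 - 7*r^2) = (-4*p - r)/(2*p - r)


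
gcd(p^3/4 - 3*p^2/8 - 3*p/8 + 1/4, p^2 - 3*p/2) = 1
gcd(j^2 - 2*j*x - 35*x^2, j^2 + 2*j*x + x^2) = 1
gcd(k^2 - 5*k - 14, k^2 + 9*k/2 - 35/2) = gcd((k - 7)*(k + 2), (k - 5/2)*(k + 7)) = 1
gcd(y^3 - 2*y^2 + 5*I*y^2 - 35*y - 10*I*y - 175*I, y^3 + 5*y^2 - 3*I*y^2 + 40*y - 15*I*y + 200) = y^2 + y*(5 + 5*I) + 25*I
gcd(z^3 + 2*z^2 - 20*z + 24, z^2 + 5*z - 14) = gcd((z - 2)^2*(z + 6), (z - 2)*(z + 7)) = z - 2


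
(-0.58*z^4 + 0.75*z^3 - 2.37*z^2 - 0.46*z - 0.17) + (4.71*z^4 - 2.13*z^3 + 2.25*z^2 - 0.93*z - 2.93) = 4.13*z^4 - 1.38*z^3 - 0.12*z^2 - 1.39*z - 3.1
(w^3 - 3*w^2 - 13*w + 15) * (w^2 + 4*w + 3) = w^5 + w^4 - 22*w^3 - 46*w^2 + 21*w + 45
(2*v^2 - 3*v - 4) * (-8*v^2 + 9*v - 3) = -16*v^4 + 42*v^3 - v^2 - 27*v + 12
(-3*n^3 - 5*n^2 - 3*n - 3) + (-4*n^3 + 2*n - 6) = -7*n^3 - 5*n^2 - n - 9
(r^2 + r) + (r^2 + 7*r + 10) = 2*r^2 + 8*r + 10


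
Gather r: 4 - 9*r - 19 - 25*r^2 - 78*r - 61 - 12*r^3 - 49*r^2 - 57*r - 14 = -12*r^3 - 74*r^2 - 144*r - 90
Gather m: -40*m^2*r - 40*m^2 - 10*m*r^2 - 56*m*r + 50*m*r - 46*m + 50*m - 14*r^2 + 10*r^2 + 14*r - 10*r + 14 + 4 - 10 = m^2*(-40*r - 40) + m*(-10*r^2 - 6*r + 4) - 4*r^2 + 4*r + 8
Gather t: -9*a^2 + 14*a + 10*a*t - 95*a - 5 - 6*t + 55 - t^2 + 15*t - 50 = -9*a^2 - 81*a - t^2 + t*(10*a + 9)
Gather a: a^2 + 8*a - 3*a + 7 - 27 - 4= a^2 + 5*a - 24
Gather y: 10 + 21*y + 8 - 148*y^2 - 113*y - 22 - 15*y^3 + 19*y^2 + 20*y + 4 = -15*y^3 - 129*y^2 - 72*y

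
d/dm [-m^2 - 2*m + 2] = -2*m - 2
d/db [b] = 1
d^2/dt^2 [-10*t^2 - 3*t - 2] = -20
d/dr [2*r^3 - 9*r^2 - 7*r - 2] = 6*r^2 - 18*r - 7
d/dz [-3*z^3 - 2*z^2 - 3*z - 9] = -9*z^2 - 4*z - 3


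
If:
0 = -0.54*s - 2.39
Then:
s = -4.43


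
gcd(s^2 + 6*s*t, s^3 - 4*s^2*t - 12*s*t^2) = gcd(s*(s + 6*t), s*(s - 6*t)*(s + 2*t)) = s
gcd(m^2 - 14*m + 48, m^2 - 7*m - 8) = m - 8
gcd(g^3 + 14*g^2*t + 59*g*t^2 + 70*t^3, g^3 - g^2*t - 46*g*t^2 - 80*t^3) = g^2 + 7*g*t + 10*t^2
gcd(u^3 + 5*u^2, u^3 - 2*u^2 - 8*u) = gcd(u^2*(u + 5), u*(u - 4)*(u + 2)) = u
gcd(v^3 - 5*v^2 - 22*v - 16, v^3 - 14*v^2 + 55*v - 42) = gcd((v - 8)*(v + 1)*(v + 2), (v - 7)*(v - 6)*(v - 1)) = 1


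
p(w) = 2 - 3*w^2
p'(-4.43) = 26.58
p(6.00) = -106.00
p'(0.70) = -4.20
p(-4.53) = -59.56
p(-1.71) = -6.77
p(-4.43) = -56.87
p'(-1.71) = 10.26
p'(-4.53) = 27.18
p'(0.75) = -4.50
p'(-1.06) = 6.36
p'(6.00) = -36.00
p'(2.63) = -15.78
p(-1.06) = -1.37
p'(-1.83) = 10.98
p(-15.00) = -673.00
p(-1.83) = -8.05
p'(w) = -6*w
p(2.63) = -18.75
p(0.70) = 0.53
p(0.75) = 0.31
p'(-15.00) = 90.00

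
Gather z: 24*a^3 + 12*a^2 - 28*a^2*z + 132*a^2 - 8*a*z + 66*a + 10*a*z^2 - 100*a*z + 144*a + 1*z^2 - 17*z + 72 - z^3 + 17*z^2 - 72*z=24*a^3 + 144*a^2 + 210*a - z^3 + z^2*(10*a + 18) + z*(-28*a^2 - 108*a - 89) + 72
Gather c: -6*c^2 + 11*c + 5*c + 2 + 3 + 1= -6*c^2 + 16*c + 6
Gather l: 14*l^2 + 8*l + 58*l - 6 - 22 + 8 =14*l^2 + 66*l - 20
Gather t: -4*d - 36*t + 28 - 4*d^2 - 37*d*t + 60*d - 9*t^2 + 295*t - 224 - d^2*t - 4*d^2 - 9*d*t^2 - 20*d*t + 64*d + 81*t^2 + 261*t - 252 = -8*d^2 + 120*d + t^2*(72 - 9*d) + t*(-d^2 - 57*d + 520) - 448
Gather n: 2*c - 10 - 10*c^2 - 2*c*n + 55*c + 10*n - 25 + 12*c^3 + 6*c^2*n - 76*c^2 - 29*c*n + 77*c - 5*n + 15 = 12*c^3 - 86*c^2 + 134*c + n*(6*c^2 - 31*c + 5) - 20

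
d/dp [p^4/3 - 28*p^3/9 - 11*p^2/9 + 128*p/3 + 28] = 4*p^3/3 - 28*p^2/3 - 22*p/9 + 128/3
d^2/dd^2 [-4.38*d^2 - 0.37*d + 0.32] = -8.76000000000000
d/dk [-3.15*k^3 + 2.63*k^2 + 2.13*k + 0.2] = -9.45*k^2 + 5.26*k + 2.13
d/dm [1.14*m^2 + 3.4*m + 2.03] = 2.28*m + 3.4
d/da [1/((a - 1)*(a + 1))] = -2*a/(a^4 - 2*a^2 + 1)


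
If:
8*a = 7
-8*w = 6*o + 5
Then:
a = 7/8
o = -4*w/3 - 5/6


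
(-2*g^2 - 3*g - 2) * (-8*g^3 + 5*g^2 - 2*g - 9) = 16*g^5 + 14*g^4 + 5*g^3 + 14*g^2 + 31*g + 18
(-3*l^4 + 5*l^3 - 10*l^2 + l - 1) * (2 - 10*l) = 30*l^5 - 56*l^4 + 110*l^3 - 30*l^2 + 12*l - 2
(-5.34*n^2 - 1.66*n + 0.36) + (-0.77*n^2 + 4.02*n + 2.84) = -6.11*n^2 + 2.36*n + 3.2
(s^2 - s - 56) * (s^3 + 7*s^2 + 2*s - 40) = s^5 + 6*s^4 - 61*s^3 - 434*s^2 - 72*s + 2240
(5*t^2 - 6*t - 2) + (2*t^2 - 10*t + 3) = 7*t^2 - 16*t + 1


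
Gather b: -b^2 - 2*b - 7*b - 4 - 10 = -b^2 - 9*b - 14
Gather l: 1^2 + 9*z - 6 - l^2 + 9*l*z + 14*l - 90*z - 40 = -l^2 + l*(9*z + 14) - 81*z - 45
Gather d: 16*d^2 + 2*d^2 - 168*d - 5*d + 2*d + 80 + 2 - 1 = 18*d^2 - 171*d + 81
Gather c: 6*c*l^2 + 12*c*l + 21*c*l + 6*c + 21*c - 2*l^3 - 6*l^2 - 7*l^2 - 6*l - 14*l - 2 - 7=c*(6*l^2 + 33*l + 27) - 2*l^3 - 13*l^2 - 20*l - 9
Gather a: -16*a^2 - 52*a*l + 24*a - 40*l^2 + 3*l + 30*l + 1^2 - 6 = -16*a^2 + a*(24 - 52*l) - 40*l^2 + 33*l - 5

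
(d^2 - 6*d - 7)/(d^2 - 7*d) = (d + 1)/d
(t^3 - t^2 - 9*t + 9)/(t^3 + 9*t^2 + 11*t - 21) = (t - 3)/(t + 7)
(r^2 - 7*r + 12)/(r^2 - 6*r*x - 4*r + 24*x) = (3 - r)/(-r + 6*x)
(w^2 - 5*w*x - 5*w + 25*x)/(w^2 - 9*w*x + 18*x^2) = (w^2 - 5*w*x - 5*w + 25*x)/(w^2 - 9*w*x + 18*x^2)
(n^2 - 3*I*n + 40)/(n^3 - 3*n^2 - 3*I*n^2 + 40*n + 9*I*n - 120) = 1/(n - 3)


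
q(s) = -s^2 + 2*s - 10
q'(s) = 2 - 2*s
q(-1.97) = -17.82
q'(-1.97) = 5.94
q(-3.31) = -27.58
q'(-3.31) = 8.62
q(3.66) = -16.08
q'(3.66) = -5.32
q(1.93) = -9.86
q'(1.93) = -1.86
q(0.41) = -9.35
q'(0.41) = 1.18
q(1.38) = -9.14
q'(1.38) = -0.76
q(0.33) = -9.45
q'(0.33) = 1.34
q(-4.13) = -35.32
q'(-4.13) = 10.26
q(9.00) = -73.00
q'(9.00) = -16.00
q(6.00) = -34.00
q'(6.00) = -10.00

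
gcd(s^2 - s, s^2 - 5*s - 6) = 1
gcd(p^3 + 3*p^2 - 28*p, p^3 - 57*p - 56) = p + 7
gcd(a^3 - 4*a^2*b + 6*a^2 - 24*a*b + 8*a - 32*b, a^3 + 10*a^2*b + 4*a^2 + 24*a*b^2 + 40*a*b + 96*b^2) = a + 4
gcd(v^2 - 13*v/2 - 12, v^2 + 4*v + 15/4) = v + 3/2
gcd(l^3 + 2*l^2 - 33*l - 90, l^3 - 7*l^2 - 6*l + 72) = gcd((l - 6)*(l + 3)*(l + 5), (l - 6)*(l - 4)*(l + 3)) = l^2 - 3*l - 18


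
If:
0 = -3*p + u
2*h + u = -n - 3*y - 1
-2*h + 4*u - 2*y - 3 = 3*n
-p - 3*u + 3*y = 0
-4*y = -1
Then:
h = -133/160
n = -5/16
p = 3/40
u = 9/40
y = 1/4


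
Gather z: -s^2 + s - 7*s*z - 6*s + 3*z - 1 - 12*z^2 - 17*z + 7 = -s^2 - 5*s - 12*z^2 + z*(-7*s - 14) + 6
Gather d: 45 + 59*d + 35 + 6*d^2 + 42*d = 6*d^2 + 101*d + 80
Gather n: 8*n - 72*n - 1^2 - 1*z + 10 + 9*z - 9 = -64*n + 8*z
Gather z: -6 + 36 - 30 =0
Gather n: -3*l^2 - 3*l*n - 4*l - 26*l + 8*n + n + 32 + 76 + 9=-3*l^2 - 30*l + n*(9 - 3*l) + 117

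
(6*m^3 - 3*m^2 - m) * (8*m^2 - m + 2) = 48*m^5 - 30*m^4 + 7*m^3 - 5*m^2 - 2*m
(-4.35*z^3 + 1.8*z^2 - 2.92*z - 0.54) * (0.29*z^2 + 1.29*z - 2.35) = -1.2615*z^5 - 5.0895*z^4 + 11.6977*z^3 - 8.1534*z^2 + 6.1654*z + 1.269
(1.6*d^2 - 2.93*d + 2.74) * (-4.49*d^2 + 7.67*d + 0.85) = -7.184*d^4 + 25.4277*d^3 - 33.4157*d^2 + 18.5253*d + 2.329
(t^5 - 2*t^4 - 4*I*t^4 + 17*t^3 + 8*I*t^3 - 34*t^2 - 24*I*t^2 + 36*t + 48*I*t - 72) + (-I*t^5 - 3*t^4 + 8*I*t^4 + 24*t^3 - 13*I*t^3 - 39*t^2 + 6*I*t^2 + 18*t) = t^5 - I*t^5 - 5*t^4 + 4*I*t^4 + 41*t^3 - 5*I*t^3 - 73*t^2 - 18*I*t^2 + 54*t + 48*I*t - 72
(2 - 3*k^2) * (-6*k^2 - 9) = 18*k^4 + 15*k^2 - 18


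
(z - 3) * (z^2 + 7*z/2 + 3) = z^3 + z^2/2 - 15*z/2 - 9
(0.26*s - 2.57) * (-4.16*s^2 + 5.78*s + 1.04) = -1.0816*s^3 + 12.194*s^2 - 14.5842*s - 2.6728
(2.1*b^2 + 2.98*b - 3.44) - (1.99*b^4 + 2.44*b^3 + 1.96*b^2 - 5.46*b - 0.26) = -1.99*b^4 - 2.44*b^3 + 0.14*b^2 + 8.44*b - 3.18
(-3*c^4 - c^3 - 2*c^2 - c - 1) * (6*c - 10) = -18*c^5 + 24*c^4 - 2*c^3 + 14*c^2 + 4*c + 10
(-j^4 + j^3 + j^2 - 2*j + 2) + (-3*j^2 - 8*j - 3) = -j^4 + j^3 - 2*j^2 - 10*j - 1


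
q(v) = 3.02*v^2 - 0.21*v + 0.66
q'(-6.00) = -36.45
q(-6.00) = 110.64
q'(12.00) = 72.27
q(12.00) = 433.02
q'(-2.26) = -13.86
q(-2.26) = 16.56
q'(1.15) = 6.74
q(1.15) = 4.41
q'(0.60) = 3.41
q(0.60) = 1.62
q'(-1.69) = -10.42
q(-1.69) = 9.64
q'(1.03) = 6.01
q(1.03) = 3.65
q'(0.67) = 3.84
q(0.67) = 1.87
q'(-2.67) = -16.34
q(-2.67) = 22.75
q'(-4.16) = -25.34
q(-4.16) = 53.80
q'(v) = 6.04*v - 0.21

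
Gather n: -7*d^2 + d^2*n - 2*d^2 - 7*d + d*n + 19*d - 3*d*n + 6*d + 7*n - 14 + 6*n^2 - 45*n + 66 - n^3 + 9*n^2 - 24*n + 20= -9*d^2 + 18*d - n^3 + 15*n^2 + n*(d^2 - 2*d - 62) + 72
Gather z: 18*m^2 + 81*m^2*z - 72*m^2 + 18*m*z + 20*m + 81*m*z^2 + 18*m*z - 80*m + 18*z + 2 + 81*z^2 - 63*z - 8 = -54*m^2 - 60*m + z^2*(81*m + 81) + z*(81*m^2 + 36*m - 45) - 6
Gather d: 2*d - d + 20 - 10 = d + 10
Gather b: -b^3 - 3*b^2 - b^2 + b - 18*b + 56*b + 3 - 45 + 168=-b^3 - 4*b^2 + 39*b + 126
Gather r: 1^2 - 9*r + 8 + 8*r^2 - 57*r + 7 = 8*r^2 - 66*r + 16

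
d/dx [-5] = 0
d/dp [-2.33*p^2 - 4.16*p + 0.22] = -4.66*p - 4.16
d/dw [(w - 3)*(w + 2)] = 2*w - 1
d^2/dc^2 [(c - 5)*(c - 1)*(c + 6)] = 6*c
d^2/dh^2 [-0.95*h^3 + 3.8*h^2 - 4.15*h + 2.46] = 7.6 - 5.7*h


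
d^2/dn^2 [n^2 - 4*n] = 2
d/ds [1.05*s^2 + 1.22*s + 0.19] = 2.1*s + 1.22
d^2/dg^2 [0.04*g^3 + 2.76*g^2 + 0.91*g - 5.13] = 0.24*g + 5.52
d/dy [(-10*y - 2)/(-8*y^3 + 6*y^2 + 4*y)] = (-40*y^3 + 3*y^2 + 6*y + 2)/(y^2*(16*y^4 - 24*y^3 - 7*y^2 + 12*y + 4))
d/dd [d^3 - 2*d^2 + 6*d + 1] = 3*d^2 - 4*d + 6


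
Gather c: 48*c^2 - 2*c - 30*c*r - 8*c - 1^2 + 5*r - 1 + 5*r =48*c^2 + c*(-30*r - 10) + 10*r - 2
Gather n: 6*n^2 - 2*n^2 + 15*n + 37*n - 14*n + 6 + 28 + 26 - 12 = 4*n^2 + 38*n + 48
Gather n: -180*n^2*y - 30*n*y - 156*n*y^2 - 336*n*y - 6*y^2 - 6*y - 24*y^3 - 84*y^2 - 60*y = -180*n^2*y + n*(-156*y^2 - 366*y) - 24*y^3 - 90*y^2 - 66*y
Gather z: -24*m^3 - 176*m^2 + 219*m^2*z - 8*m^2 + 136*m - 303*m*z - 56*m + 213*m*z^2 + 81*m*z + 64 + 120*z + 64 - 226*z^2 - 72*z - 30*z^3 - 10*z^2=-24*m^3 - 184*m^2 + 80*m - 30*z^3 + z^2*(213*m - 236) + z*(219*m^2 - 222*m + 48) + 128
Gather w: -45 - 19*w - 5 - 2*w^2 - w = -2*w^2 - 20*w - 50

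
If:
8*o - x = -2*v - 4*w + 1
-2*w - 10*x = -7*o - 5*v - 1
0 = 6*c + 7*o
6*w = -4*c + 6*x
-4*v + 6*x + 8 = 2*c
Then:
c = 1113/1265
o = -954/1265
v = 3953/1265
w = 1733/3795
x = 3959/3795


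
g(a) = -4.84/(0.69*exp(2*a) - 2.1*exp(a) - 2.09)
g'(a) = -4.84*(-1.38*exp(2*a) + 2.1*exp(a))/(0.69*exp(2*a) - 2.1*exp(a) - 2.09)^2 = (6.6792*exp(a) - 10.164)*exp(a)/(-0.69*exp(2*a) + 2.1*exp(a) + 2.09)^2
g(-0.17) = 1.44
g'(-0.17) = -0.34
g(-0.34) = 1.50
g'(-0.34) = -0.37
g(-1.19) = 1.82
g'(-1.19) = -0.35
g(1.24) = 4.37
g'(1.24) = 36.40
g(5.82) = -0.00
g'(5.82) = 0.00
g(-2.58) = 2.16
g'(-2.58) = -0.15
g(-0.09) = 1.41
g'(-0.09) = -0.31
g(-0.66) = 1.62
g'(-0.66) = -0.39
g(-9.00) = 2.32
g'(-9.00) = 0.00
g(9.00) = 0.00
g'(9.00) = 0.00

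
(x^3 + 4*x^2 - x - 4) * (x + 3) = x^4 + 7*x^3 + 11*x^2 - 7*x - 12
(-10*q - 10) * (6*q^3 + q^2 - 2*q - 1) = -60*q^4 - 70*q^3 + 10*q^2 + 30*q + 10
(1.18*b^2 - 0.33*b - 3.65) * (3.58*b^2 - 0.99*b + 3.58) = 4.2244*b^4 - 2.3496*b^3 - 8.5159*b^2 + 2.4321*b - 13.067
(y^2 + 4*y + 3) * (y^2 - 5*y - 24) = y^4 - y^3 - 41*y^2 - 111*y - 72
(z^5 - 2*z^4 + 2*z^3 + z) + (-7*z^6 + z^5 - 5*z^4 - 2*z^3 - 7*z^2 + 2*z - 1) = -7*z^6 + 2*z^5 - 7*z^4 - 7*z^2 + 3*z - 1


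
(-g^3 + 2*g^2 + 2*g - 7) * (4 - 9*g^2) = 9*g^5 - 18*g^4 - 22*g^3 + 71*g^2 + 8*g - 28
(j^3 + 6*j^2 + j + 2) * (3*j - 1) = 3*j^4 + 17*j^3 - 3*j^2 + 5*j - 2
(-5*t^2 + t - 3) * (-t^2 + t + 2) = 5*t^4 - 6*t^3 - 6*t^2 - t - 6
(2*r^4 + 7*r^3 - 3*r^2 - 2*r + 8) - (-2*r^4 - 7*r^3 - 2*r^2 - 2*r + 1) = 4*r^4 + 14*r^3 - r^2 + 7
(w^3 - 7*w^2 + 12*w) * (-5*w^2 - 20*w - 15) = -5*w^5 + 15*w^4 + 65*w^3 - 135*w^2 - 180*w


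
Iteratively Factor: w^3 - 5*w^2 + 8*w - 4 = (w - 1)*(w^2 - 4*w + 4) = (w - 2)*(w - 1)*(w - 2)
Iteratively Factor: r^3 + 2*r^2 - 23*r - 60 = (r + 3)*(r^2 - r - 20) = (r + 3)*(r + 4)*(r - 5)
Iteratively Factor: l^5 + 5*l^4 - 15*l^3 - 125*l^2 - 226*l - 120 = (l + 4)*(l^4 + l^3 - 19*l^2 - 49*l - 30) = (l - 5)*(l + 4)*(l^3 + 6*l^2 + 11*l + 6) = (l - 5)*(l + 2)*(l + 4)*(l^2 + 4*l + 3) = (l - 5)*(l + 2)*(l + 3)*(l + 4)*(l + 1)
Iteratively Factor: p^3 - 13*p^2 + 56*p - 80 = (p - 4)*(p^2 - 9*p + 20) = (p - 5)*(p - 4)*(p - 4)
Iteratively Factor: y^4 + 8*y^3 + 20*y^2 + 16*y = (y + 2)*(y^3 + 6*y^2 + 8*y) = y*(y + 2)*(y^2 + 6*y + 8) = y*(y + 2)*(y + 4)*(y + 2)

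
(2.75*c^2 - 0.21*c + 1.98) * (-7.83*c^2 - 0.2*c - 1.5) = -21.5325*c^4 + 1.0943*c^3 - 19.5864*c^2 - 0.081*c - 2.97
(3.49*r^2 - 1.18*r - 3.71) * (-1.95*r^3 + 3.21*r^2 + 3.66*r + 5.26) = -6.8055*r^5 + 13.5039*r^4 + 16.2201*r^3 + 2.1295*r^2 - 19.7854*r - 19.5146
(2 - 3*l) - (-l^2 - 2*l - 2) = l^2 - l + 4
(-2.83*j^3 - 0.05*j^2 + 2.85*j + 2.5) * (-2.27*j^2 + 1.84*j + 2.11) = 6.4241*j^5 - 5.0937*j^4 - 12.5328*j^3 - 0.536499999999999*j^2 + 10.6135*j + 5.275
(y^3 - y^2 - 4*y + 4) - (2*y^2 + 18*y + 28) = y^3 - 3*y^2 - 22*y - 24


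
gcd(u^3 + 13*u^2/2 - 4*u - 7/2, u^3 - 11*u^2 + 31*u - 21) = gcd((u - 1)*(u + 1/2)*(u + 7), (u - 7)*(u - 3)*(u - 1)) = u - 1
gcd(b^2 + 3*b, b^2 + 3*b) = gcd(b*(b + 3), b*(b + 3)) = b^2 + 3*b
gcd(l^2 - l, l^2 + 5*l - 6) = l - 1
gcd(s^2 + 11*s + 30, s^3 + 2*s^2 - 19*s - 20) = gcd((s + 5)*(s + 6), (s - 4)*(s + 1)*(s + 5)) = s + 5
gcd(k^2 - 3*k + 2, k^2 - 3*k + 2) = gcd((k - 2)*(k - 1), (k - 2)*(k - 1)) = k^2 - 3*k + 2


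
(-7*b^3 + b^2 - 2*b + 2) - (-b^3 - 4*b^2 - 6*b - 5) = -6*b^3 + 5*b^2 + 4*b + 7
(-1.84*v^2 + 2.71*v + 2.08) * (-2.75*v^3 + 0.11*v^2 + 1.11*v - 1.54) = 5.06*v^5 - 7.6549*v^4 - 7.4643*v^3 + 6.0705*v^2 - 1.8646*v - 3.2032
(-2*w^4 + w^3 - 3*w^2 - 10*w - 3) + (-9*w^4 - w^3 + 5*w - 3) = -11*w^4 - 3*w^2 - 5*w - 6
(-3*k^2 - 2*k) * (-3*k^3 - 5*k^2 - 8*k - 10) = 9*k^5 + 21*k^4 + 34*k^3 + 46*k^2 + 20*k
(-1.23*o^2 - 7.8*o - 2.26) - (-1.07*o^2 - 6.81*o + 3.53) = -0.16*o^2 - 0.99*o - 5.79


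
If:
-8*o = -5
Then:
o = 5/8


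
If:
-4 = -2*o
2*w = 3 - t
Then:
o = 2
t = 3 - 2*w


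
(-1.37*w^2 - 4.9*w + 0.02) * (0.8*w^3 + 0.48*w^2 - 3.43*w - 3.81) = -1.096*w^5 - 4.5776*w^4 + 2.3631*w^3 + 22.0363*w^2 + 18.6004*w - 0.0762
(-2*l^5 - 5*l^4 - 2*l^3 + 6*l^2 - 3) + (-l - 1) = -2*l^5 - 5*l^4 - 2*l^3 + 6*l^2 - l - 4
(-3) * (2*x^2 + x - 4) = -6*x^2 - 3*x + 12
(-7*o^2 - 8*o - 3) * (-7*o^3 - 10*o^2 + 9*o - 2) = 49*o^5 + 126*o^4 + 38*o^3 - 28*o^2 - 11*o + 6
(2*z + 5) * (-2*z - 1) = -4*z^2 - 12*z - 5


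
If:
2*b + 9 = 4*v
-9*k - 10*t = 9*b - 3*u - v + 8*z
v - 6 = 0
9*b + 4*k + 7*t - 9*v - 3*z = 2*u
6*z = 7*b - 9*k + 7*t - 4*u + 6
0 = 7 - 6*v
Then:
No Solution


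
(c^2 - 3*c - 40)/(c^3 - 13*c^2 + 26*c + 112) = (c + 5)/(c^2 - 5*c - 14)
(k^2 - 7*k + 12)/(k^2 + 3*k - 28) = (k - 3)/(k + 7)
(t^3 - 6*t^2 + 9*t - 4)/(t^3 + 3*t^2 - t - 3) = (t^2 - 5*t + 4)/(t^2 + 4*t + 3)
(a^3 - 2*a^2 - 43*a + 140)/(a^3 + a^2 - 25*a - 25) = (a^2 + 3*a - 28)/(a^2 + 6*a + 5)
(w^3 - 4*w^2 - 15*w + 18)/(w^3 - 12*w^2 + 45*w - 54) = (w^2 + 2*w - 3)/(w^2 - 6*w + 9)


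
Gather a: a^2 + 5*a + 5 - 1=a^2 + 5*a + 4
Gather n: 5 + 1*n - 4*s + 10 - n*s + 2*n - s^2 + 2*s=n*(3 - s) - s^2 - 2*s + 15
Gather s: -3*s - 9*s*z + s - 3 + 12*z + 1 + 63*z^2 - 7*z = s*(-9*z - 2) + 63*z^2 + 5*z - 2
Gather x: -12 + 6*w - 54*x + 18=6*w - 54*x + 6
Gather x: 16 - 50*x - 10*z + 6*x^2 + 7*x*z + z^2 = 6*x^2 + x*(7*z - 50) + z^2 - 10*z + 16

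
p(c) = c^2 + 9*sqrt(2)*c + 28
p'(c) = 2*c + 9*sqrt(2)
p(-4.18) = -7.73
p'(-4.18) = 4.37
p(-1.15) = 14.69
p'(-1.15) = 10.43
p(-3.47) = -4.12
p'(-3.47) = 5.79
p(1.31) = 46.39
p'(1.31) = 15.35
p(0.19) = 30.45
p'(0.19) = 13.11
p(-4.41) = -8.68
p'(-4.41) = 3.91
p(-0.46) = 22.36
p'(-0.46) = 11.81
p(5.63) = 131.36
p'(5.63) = 23.99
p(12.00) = 324.74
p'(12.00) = 36.73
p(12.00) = 324.74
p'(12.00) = 36.73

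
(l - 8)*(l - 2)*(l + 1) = l^3 - 9*l^2 + 6*l + 16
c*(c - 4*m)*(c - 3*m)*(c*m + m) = c^4*m - 7*c^3*m^2 + c^3*m + 12*c^2*m^3 - 7*c^2*m^2 + 12*c*m^3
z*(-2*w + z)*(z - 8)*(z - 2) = -2*w*z^3 + 20*w*z^2 - 32*w*z + z^4 - 10*z^3 + 16*z^2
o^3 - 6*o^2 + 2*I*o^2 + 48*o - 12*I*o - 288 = (o - 6)*(o - 6*I)*(o + 8*I)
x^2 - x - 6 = (x - 3)*(x + 2)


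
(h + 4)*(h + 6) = h^2 + 10*h + 24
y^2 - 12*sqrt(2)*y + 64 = (y - 8*sqrt(2))*(y - 4*sqrt(2))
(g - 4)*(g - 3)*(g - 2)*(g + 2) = g^4 - 7*g^3 + 8*g^2 + 28*g - 48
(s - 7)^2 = s^2 - 14*s + 49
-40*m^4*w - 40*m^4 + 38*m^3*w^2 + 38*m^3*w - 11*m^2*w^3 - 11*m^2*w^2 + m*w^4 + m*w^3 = (-5*m + w)*(-4*m + w)*(-2*m + w)*(m*w + m)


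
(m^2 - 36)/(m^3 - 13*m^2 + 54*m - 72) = (m + 6)/(m^2 - 7*m + 12)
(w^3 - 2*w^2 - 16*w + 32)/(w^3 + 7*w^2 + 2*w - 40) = (w - 4)/(w + 5)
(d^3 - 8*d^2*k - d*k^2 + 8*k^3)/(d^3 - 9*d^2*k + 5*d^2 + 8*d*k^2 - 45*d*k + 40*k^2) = (d + k)/(d + 5)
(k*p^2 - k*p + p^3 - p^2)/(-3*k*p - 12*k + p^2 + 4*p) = p*(-k*p + k - p^2 + p)/(3*k*p + 12*k - p^2 - 4*p)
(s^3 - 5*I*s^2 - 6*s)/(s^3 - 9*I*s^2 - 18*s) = (s - 2*I)/(s - 6*I)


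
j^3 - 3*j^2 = j^2*(j - 3)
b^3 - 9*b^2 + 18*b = b*(b - 6)*(b - 3)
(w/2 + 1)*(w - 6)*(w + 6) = w^3/2 + w^2 - 18*w - 36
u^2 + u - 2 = (u - 1)*(u + 2)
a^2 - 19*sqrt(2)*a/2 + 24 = (a - 8*sqrt(2))*(a - 3*sqrt(2)/2)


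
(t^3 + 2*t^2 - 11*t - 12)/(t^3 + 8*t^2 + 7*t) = (t^2 + t - 12)/(t*(t + 7))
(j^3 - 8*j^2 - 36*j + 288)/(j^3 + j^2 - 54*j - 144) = (j - 6)/(j + 3)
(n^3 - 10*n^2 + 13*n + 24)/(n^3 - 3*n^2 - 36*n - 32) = (n - 3)/(n + 4)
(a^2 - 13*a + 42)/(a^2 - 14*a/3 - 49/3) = 3*(a - 6)/(3*a + 7)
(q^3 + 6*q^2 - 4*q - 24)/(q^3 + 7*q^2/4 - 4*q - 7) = 4*(q + 6)/(4*q + 7)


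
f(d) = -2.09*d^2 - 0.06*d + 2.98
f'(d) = -4.18*d - 0.06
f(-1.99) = -5.18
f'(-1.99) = 8.26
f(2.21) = -7.36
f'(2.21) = -9.30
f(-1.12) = 0.43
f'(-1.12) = 4.62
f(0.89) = 1.27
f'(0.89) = -3.78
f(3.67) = -25.39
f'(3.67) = -15.40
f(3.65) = -25.08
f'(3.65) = -15.32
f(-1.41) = -1.09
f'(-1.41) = 5.83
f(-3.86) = -27.93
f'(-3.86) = 16.07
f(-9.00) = -165.77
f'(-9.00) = 37.56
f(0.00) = 2.98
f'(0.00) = -0.06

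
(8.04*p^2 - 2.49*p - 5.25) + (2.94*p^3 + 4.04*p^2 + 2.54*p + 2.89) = 2.94*p^3 + 12.08*p^2 + 0.0499999999999998*p - 2.36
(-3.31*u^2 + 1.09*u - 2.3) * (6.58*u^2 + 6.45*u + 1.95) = -21.7798*u^4 - 14.1773*u^3 - 14.558*u^2 - 12.7095*u - 4.485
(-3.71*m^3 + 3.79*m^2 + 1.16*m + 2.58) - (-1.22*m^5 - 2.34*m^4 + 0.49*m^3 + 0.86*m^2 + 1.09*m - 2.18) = 1.22*m^5 + 2.34*m^4 - 4.2*m^3 + 2.93*m^2 + 0.0699999999999998*m + 4.76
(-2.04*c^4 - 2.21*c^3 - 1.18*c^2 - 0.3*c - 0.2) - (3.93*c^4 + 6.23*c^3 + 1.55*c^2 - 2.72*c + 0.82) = -5.97*c^4 - 8.44*c^3 - 2.73*c^2 + 2.42*c - 1.02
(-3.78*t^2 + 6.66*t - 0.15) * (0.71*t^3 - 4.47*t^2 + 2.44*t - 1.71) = -2.6838*t^5 + 21.6252*t^4 - 39.0999*t^3 + 23.3847*t^2 - 11.7546*t + 0.2565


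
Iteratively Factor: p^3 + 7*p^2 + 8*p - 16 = (p + 4)*(p^2 + 3*p - 4) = (p - 1)*(p + 4)*(p + 4)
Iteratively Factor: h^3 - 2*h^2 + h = (h)*(h^2 - 2*h + 1) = h*(h - 1)*(h - 1)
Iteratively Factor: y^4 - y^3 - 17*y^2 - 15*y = (y - 5)*(y^3 + 4*y^2 + 3*y) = (y - 5)*(y + 3)*(y^2 + y) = y*(y - 5)*(y + 3)*(y + 1)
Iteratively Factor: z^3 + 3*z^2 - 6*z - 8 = (z + 1)*(z^2 + 2*z - 8) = (z - 2)*(z + 1)*(z + 4)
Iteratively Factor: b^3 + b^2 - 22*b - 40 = (b - 5)*(b^2 + 6*b + 8) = (b - 5)*(b + 4)*(b + 2)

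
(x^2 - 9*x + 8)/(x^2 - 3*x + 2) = (x - 8)/(x - 2)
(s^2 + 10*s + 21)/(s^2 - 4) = (s^2 + 10*s + 21)/(s^2 - 4)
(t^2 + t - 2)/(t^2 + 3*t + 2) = (t - 1)/(t + 1)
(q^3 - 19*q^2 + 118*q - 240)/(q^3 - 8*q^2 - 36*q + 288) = (q - 5)/(q + 6)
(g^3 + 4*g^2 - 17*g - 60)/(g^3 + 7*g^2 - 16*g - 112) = (g^2 + 8*g + 15)/(g^2 + 11*g + 28)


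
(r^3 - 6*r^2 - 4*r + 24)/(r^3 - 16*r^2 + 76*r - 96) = (r + 2)/(r - 8)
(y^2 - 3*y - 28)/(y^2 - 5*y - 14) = (y + 4)/(y + 2)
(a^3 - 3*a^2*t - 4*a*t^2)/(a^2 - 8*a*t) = (a^2 - 3*a*t - 4*t^2)/(a - 8*t)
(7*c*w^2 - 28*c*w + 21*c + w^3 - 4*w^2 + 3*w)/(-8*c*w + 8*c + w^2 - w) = (7*c*w - 21*c + w^2 - 3*w)/(-8*c + w)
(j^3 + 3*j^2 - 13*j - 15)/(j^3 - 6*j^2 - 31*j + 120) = (j + 1)/(j - 8)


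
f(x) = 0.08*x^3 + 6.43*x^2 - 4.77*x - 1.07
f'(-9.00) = -101.07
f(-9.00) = 504.37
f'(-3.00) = -41.19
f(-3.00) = 68.95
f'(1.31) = 12.49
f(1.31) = 3.90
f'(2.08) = 23.02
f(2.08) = 17.55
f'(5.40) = 71.67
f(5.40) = 173.27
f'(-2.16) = -31.43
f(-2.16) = 38.43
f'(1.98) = 21.63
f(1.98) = 15.31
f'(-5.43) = -67.52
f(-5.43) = 201.61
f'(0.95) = 7.66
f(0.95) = 0.27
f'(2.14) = 23.85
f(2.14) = 18.95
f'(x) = 0.24*x^2 + 12.86*x - 4.77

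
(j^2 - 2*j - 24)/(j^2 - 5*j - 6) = (j + 4)/(j + 1)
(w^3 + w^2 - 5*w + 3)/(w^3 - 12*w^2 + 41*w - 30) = (w^2 + 2*w - 3)/(w^2 - 11*w + 30)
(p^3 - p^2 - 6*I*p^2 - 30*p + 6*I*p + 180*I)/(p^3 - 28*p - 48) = (p^2 + p*(5 - 6*I) - 30*I)/(p^2 + 6*p + 8)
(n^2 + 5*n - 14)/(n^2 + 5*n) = (n^2 + 5*n - 14)/(n*(n + 5))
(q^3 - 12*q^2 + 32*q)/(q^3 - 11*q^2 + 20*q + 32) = q/(q + 1)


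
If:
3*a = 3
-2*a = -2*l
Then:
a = 1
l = 1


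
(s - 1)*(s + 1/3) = s^2 - 2*s/3 - 1/3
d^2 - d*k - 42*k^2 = (d - 7*k)*(d + 6*k)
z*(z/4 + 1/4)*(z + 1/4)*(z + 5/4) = z^4/4 + 5*z^3/8 + 29*z^2/64 + 5*z/64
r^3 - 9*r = r*(r - 3)*(r + 3)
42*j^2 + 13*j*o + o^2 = (6*j + o)*(7*j + o)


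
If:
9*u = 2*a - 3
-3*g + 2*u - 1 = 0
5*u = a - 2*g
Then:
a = 75/11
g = 5/11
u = 13/11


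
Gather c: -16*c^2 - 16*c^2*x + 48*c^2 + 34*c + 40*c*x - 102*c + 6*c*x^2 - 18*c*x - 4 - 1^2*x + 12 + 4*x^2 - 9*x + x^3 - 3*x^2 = c^2*(32 - 16*x) + c*(6*x^2 + 22*x - 68) + x^3 + x^2 - 10*x + 8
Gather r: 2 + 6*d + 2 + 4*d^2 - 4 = 4*d^2 + 6*d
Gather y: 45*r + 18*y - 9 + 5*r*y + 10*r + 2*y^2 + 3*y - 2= 55*r + 2*y^2 + y*(5*r + 21) - 11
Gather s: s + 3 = s + 3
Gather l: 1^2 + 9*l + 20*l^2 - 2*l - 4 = 20*l^2 + 7*l - 3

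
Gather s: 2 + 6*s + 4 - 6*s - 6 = 0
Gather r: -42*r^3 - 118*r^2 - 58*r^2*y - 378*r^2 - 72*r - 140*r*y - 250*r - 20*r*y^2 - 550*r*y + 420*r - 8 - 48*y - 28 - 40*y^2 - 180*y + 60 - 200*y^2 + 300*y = -42*r^3 + r^2*(-58*y - 496) + r*(-20*y^2 - 690*y + 98) - 240*y^2 + 72*y + 24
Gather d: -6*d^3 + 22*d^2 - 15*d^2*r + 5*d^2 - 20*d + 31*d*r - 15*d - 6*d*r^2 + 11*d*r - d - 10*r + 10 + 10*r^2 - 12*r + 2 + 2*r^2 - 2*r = -6*d^3 + d^2*(27 - 15*r) + d*(-6*r^2 + 42*r - 36) + 12*r^2 - 24*r + 12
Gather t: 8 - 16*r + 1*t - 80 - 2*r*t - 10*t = -16*r + t*(-2*r - 9) - 72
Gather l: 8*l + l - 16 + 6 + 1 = 9*l - 9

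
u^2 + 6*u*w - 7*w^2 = (u - w)*(u + 7*w)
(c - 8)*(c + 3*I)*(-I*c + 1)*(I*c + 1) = c^4 - 8*c^3 + 3*I*c^3 + c^2 - 24*I*c^2 - 8*c + 3*I*c - 24*I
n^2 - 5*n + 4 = (n - 4)*(n - 1)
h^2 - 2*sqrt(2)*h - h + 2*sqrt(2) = (h - 1)*(h - 2*sqrt(2))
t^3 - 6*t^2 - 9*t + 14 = (t - 7)*(t - 1)*(t + 2)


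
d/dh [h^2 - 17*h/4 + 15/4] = 2*h - 17/4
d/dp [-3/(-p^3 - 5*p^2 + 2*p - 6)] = 3*(-3*p^2 - 10*p + 2)/(p^3 + 5*p^2 - 2*p + 6)^2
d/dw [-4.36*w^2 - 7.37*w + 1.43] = -8.72*w - 7.37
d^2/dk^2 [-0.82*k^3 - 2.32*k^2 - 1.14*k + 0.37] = -4.92*k - 4.64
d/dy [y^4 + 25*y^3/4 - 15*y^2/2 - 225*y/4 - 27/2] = 4*y^3 + 75*y^2/4 - 15*y - 225/4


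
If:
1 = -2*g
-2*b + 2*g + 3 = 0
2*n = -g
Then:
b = 1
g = -1/2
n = 1/4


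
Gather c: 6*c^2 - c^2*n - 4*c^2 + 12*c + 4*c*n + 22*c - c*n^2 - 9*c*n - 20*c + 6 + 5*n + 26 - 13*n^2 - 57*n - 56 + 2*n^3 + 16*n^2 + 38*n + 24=c^2*(2 - n) + c*(-n^2 - 5*n + 14) + 2*n^3 + 3*n^2 - 14*n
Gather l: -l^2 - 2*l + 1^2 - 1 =-l^2 - 2*l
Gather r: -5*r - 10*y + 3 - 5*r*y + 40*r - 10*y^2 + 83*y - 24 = r*(35 - 5*y) - 10*y^2 + 73*y - 21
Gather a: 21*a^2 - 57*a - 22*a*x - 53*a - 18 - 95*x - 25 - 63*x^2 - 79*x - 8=21*a^2 + a*(-22*x - 110) - 63*x^2 - 174*x - 51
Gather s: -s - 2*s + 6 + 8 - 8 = 6 - 3*s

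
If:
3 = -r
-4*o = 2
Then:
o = -1/2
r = -3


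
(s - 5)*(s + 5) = s^2 - 25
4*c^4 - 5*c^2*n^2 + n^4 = (-2*c + n)*(-c + n)*(c + n)*(2*c + n)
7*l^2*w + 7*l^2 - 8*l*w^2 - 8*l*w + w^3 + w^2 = (-7*l + w)*(-l + w)*(w + 1)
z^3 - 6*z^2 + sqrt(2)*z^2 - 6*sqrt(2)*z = z*(z - 6)*(z + sqrt(2))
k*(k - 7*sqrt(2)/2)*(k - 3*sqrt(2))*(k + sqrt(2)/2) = k^4 - 6*sqrt(2)*k^3 + 29*k^2/2 + 21*sqrt(2)*k/2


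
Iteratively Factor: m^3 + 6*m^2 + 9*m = (m + 3)*(m^2 + 3*m) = m*(m + 3)*(m + 3)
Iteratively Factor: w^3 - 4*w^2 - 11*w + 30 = (w - 2)*(w^2 - 2*w - 15) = (w - 5)*(w - 2)*(w + 3)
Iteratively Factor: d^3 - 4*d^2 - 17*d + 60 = (d + 4)*(d^2 - 8*d + 15) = (d - 5)*(d + 4)*(d - 3)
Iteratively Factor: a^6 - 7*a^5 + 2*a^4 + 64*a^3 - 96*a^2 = (a - 4)*(a^5 - 3*a^4 - 10*a^3 + 24*a^2) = (a - 4)*(a - 2)*(a^4 - a^3 - 12*a^2) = a*(a - 4)*(a - 2)*(a^3 - a^2 - 12*a) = a^2*(a - 4)*(a - 2)*(a^2 - a - 12) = a^2*(a - 4)*(a - 2)*(a + 3)*(a - 4)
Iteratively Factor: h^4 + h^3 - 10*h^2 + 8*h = (h - 1)*(h^3 + 2*h^2 - 8*h) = (h - 2)*(h - 1)*(h^2 + 4*h) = (h - 2)*(h - 1)*(h + 4)*(h)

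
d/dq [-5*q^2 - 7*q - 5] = -10*q - 7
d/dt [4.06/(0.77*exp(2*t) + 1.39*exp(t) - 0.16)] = (-6.2524*exp(t) - 5.6434)*exp(t)/(0.77*exp(2*t) + 1.39*exp(t) - 0.16)^2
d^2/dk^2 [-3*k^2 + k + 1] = -6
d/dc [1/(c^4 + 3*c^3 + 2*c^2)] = (-4*c^2 - 9*c - 4)/(c^3*(c^2 + 3*c + 2)^2)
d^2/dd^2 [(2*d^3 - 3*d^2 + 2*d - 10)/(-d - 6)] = 4*(-d^3 - 18*d^2 - 108*d + 65)/(d^3 + 18*d^2 + 108*d + 216)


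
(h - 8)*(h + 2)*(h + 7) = h^3 + h^2 - 58*h - 112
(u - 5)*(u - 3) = u^2 - 8*u + 15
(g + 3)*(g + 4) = g^2 + 7*g + 12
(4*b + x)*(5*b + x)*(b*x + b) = 20*b^3*x + 20*b^3 + 9*b^2*x^2 + 9*b^2*x + b*x^3 + b*x^2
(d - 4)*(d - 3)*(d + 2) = d^3 - 5*d^2 - 2*d + 24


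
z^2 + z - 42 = (z - 6)*(z + 7)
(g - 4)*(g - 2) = g^2 - 6*g + 8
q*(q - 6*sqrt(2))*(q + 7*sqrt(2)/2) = q^3 - 5*sqrt(2)*q^2/2 - 42*q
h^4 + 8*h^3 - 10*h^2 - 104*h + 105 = (h - 3)*(h - 1)*(h + 5)*(h + 7)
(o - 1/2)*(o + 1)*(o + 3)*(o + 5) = o^4 + 17*o^3/2 + 37*o^2/2 + 7*o/2 - 15/2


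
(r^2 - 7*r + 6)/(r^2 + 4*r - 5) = (r - 6)/(r + 5)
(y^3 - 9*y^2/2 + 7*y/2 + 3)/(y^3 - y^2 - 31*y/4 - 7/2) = 2*(y^2 - 5*y + 6)/(2*y^2 - 3*y - 14)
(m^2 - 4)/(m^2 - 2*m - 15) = (4 - m^2)/(-m^2 + 2*m + 15)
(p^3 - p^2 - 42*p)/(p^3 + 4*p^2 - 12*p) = (p - 7)/(p - 2)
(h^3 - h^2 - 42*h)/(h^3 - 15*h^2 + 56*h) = (h + 6)/(h - 8)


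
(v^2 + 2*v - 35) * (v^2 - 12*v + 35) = v^4 - 10*v^3 - 24*v^2 + 490*v - 1225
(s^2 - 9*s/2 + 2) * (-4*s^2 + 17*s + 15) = -4*s^4 + 35*s^3 - 139*s^2/2 - 67*s/2 + 30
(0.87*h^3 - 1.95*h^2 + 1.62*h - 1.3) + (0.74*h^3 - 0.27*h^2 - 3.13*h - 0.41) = 1.61*h^3 - 2.22*h^2 - 1.51*h - 1.71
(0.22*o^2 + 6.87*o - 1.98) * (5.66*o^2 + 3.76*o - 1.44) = 1.2452*o^4 + 39.7114*o^3 + 14.3076*o^2 - 17.3376*o + 2.8512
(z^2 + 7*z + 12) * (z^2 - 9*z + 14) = z^4 - 2*z^3 - 37*z^2 - 10*z + 168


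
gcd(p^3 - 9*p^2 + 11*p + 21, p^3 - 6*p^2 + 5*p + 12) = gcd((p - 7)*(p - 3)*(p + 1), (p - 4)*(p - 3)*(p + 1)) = p^2 - 2*p - 3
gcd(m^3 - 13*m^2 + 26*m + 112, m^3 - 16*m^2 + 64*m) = m - 8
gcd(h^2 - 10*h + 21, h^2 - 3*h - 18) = 1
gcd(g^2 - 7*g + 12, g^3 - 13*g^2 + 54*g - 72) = g^2 - 7*g + 12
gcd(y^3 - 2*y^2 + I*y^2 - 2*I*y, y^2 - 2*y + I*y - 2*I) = y^2 + y*(-2 + I) - 2*I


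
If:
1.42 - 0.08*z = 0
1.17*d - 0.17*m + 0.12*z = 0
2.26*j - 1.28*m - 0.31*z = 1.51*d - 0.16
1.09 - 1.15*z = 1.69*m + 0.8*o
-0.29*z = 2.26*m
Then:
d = -2.15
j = -0.36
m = -2.28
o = -19.34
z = 17.75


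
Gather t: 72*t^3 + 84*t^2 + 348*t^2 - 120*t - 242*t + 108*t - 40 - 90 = 72*t^3 + 432*t^2 - 254*t - 130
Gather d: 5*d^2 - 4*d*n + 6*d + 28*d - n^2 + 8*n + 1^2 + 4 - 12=5*d^2 + d*(34 - 4*n) - n^2 + 8*n - 7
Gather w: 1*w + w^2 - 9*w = w^2 - 8*w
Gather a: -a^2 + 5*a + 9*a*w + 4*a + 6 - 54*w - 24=-a^2 + a*(9*w + 9) - 54*w - 18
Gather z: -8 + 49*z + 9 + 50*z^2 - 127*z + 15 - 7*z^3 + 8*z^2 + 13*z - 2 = -7*z^3 + 58*z^2 - 65*z + 14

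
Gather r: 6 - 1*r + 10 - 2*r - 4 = 12 - 3*r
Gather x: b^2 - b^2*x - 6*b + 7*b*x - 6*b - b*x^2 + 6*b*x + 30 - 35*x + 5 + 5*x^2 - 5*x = b^2 - 12*b + x^2*(5 - b) + x*(-b^2 + 13*b - 40) + 35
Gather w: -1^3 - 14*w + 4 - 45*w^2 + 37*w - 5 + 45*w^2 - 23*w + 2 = 0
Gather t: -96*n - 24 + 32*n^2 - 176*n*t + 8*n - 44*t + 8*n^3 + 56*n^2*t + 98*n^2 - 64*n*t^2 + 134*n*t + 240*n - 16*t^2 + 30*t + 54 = 8*n^3 + 130*n^2 + 152*n + t^2*(-64*n - 16) + t*(56*n^2 - 42*n - 14) + 30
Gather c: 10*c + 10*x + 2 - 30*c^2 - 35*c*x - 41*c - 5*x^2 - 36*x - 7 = -30*c^2 + c*(-35*x - 31) - 5*x^2 - 26*x - 5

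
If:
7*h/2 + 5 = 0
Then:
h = -10/7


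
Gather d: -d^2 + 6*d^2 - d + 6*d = 5*d^2 + 5*d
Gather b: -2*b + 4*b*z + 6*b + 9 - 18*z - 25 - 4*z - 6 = b*(4*z + 4) - 22*z - 22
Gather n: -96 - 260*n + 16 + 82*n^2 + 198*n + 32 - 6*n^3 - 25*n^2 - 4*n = -6*n^3 + 57*n^2 - 66*n - 48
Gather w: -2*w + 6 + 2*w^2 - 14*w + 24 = 2*w^2 - 16*w + 30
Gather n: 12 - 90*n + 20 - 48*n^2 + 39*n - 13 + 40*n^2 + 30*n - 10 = -8*n^2 - 21*n + 9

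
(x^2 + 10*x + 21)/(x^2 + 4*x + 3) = (x + 7)/(x + 1)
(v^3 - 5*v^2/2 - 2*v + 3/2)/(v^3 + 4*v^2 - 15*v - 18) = (v - 1/2)/(v + 6)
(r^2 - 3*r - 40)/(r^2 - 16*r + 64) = (r + 5)/(r - 8)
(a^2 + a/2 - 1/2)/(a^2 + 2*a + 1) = (a - 1/2)/(a + 1)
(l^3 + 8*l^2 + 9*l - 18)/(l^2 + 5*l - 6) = l + 3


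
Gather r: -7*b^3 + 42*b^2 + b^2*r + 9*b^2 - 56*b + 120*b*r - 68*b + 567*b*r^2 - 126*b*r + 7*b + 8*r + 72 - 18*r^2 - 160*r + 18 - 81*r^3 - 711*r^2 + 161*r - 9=-7*b^3 + 51*b^2 - 117*b - 81*r^3 + r^2*(567*b - 729) + r*(b^2 - 6*b + 9) + 81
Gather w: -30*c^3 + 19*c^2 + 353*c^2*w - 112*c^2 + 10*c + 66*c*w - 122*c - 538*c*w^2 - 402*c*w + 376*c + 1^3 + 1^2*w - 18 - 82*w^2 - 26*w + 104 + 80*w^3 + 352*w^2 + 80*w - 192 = -30*c^3 - 93*c^2 + 264*c + 80*w^3 + w^2*(270 - 538*c) + w*(353*c^2 - 336*c + 55) - 105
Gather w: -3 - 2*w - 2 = -2*w - 5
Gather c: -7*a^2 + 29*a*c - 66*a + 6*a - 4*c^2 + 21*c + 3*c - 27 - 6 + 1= -7*a^2 - 60*a - 4*c^2 + c*(29*a + 24) - 32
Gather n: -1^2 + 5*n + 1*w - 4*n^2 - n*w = -4*n^2 + n*(5 - w) + w - 1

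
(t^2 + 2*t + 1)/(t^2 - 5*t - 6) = (t + 1)/(t - 6)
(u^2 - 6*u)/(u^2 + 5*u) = (u - 6)/(u + 5)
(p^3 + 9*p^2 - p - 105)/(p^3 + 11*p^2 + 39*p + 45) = (p^2 + 4*p - 21)/(p^2 + 6*p + 9)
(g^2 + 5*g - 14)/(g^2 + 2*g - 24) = (g^2 + 5*g - 14)/(g^2 + 2*g - 24)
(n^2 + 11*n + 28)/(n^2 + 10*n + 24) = (n + 7)/(n + 6)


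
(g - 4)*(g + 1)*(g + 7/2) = g^3 + g^2/2 - 29*g/2 - 14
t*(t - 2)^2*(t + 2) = t^4 - 2*t^3 - 4*t^2 + 8*t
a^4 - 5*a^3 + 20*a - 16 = (a - 4)*(a - 2)*(a - 1)*(a + 2)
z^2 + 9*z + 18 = (z + 3)*(z + 6)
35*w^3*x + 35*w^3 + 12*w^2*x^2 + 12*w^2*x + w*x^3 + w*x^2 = (5*w + x)*(7*w + x)*(w*x + w)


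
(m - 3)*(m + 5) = m^2 + 2*m - 15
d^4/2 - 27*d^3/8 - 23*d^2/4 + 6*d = d*(d/2 + 1)*(d - 8)*(d - 3/4)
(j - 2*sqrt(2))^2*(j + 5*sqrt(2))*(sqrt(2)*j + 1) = sqrt(2)*j^4 + 3*j^3 - 31*sqrt(2)*j^2 + 48*j + 40*sqrt(2)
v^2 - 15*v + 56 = (v - 8)*(v - 7)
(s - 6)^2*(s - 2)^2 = s^4 - 16*s^3 + 88*s^2 - 192*s + 144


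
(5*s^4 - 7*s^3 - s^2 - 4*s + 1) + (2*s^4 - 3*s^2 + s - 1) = 7*s^4 - 7*s^3 - 4*s^2 - 3*s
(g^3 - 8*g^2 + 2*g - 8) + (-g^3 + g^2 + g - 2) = -7*g^2 + 3*g - 10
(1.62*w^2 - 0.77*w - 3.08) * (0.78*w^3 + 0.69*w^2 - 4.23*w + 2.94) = 1.2636*w^5 + 0.5172*w^4 - 9.7863*w^3 + 5.8947*w^2 + 10.7646*w - 9.0552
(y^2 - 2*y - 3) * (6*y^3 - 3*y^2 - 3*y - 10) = 6*y^5 - 15*y^4 - 15*y^3 + 5*y^2 + 29*y + 30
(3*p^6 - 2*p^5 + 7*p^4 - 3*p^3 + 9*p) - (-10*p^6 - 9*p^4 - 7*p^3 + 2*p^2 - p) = 13*p^6 - 2*p^5 + 16*p^4 + 4*p^3 - 2*p^2 + 10*p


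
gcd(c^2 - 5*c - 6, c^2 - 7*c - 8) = c + 1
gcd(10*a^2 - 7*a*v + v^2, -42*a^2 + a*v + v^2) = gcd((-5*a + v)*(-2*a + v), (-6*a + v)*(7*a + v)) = 1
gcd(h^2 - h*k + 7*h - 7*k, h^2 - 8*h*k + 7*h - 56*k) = h + 7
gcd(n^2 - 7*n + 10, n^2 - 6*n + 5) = n - 5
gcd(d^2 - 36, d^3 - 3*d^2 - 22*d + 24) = d - 6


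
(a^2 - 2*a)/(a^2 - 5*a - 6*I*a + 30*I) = a*(a - 2)/(a^2 - 5*a - 6*I*a + 30*I)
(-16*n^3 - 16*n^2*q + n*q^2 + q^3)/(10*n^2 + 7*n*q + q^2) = (-16*n^3 - 16*n^2*q + n*q^2 + q^3)/(10*n^2 + 7*n*q + q^2)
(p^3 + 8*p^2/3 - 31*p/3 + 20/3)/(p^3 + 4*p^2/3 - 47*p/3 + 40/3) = (3*p - 4)/(3*p - 8)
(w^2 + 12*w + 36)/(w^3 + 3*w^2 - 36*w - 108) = (w + 6)/(w^2 - 3*w - 18)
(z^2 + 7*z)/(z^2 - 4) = z*(z + 7)/(z^2 - 4)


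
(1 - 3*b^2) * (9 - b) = 3*b^3 - 27*b^2 - b + 9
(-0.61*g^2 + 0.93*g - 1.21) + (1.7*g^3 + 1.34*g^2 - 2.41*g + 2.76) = 1.7*g^3 + 0.73*g^2 - 1.48*g + 1.55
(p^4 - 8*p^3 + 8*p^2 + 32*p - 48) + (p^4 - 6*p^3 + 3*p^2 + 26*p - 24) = 2*p^4 - 14*p^3 + 11*p^2 + 58*p - 72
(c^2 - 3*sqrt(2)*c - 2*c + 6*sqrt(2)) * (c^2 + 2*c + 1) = c^4 - 3*sqrt(2)*c^3 - 3*c^2 - 2*c + 9*sqrt(2)*c + 6*sqrt(2)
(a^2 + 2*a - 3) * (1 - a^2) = -a^4 - 2*a^3 + 4*a^2 + 2*a - 3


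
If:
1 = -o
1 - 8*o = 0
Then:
No Solution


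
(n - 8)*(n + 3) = n^2 - 5*n - 24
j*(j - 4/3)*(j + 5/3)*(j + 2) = j^4 + 7*j^3/3 - 14*j^2/9 - 40*j/9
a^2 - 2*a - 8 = (a - 4)*(a + 2)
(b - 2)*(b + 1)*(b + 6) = b^3 + 5*b^2 - 8*b - 12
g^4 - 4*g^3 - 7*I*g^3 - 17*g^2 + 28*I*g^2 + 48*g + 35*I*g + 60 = (g - 5)*(g + 1)*(g - 4*I)*(g - 3*I)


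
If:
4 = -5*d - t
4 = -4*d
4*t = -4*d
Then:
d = -1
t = 1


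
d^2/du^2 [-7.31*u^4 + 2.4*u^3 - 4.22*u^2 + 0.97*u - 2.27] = -87.72*u^2 + 14.4*u - 8.44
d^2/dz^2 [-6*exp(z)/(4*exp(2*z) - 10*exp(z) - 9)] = (-96*exp(4*z) - 240*exp(3*z) - 1296*exp(2*z) + 540*exp(z) - 486)*exp(z)/(64*exp(6*z) - 480*exp(5*z) + 768*exp(4*z) + 1160*exp(3*z) - 1728*exp(2*z) - 2430*exp(z) - 729)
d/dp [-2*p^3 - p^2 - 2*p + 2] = -6*p^2 - 2*p - 2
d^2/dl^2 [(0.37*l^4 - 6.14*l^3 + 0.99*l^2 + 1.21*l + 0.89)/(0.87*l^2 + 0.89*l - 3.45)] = (0.560105999999999*l^6 + 1.71894599999999*l^5 - 4.904868*l^4 - 64.464184*l^3 + 187.835076*l^2 - 412.562448*l + 37.750168)/(0.658503*l^6 + 2.020923*l^5 - 5.766534*l^4 - 15.323041*l^3 + 22.86729*l^2 + 31.779675*l - 41.063625)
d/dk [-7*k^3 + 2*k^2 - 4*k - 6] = -21*k^2 + 4*k - 4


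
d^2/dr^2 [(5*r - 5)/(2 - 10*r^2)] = 25*(20*r^2*(1 - r) + (3*r - 1)*(5*r^2 - 1))/(5*r^2 - 1)^3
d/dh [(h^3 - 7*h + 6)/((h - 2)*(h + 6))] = (h^2 + 12*h + 15)/(h^2 + 12*h + 36)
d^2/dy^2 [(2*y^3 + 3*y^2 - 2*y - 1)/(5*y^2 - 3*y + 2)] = 2*(-7*y^3 - 201*y^2 + 129*y + 1)/(125*y^6 - 225*y^5 + 285*y^4 - 207*y^3 + 114*y^2 - 36*y + 8)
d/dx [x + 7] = 1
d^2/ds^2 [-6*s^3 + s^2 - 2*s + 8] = 2 - 36*s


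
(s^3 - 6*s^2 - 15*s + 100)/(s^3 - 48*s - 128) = (s^2 - 10*s + 25)/(s^2 - 4*s - 32)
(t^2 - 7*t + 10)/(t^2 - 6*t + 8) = (t - 5)/(t - 4)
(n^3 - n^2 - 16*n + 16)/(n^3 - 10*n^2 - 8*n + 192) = (n^2 - 5*n + 4)/(n^2 - 14*n + 48)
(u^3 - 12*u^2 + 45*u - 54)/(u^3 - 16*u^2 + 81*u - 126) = (u - 3)/(u - 7)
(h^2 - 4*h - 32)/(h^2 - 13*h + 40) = (h + 4)/(h - 5)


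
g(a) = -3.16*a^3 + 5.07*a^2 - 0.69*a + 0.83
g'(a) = -9.48*a^2 + 10.14*a - 0.69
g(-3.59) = 214.86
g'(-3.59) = -159.27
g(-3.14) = 150.82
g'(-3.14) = -126.00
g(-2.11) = 54.54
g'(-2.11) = -64.29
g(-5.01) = 528.92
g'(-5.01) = -289.44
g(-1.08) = 11.47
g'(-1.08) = -22.70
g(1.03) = 2.05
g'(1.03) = -0.30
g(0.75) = 1.83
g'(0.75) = 1.58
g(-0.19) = 1.17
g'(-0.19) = -2.96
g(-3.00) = 133.85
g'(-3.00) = -116.43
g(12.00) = -4737.85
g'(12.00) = -1244.13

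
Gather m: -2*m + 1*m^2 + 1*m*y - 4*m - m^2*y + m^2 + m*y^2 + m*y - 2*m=m^2*(2 - y) + m*(y^2 + 2*y - 8)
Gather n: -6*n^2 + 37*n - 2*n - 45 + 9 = -6*n^2 + 35*n - 36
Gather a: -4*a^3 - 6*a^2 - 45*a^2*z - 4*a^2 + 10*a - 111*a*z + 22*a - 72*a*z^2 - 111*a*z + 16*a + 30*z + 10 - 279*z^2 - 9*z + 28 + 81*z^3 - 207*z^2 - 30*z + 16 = -4*a^3 + a^2*(-45*z - 10) + a*(-72*z^2 - 222*z + 48) + 81*z^3 - 486*z^2 - 9*z + 54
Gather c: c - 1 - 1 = c - 2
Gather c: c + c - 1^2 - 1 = 2*c - 2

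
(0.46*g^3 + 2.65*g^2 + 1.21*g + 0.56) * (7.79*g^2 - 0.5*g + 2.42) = 3.5834*g^5 + 20.4135*g^4 + 9.2141*g^3 + 10.1704*g^2 + 2.6482*g + 1.3552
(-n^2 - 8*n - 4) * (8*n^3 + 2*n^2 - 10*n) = -8*n^5 - 66*n^4 - 38*n^3 + 72*n^2 + 40*n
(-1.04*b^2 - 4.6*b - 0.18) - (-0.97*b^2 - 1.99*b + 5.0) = -0.0700000000000001*b^2 - 2.61*b - 5.18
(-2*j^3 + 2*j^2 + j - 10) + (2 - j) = -2*j^3 + 2*j^2 - 8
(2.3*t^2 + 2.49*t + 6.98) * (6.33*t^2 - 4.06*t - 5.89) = 14.559*t^4 + 6.4237*t^3 + 20.527*t^2 - 43.0049*t - 41.1122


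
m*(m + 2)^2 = m^3 + 4*m^2 + 4*m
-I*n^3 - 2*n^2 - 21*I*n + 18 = (n - 6*I)*(n + 3*I)*(-I*n + 1)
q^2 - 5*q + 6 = (q - 3)*(q - 2)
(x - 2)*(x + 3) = x^2 + x - 6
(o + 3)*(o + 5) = o^2 + 8*o + 15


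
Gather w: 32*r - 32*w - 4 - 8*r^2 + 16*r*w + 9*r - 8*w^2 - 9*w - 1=-8*r^2 + 41*r - 8*w^2 + w*(16*r - 41) - 5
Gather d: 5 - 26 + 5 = -16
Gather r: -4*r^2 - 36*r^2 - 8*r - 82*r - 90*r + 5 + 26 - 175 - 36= -40*r^2 - 180*r - 180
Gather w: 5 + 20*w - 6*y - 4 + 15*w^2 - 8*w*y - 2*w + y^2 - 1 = 15*w^2 + w*(18 - 8*y) + y^2 - 6*y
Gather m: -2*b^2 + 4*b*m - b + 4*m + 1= -2*b^2 - b + m*(4*b + 4) + 1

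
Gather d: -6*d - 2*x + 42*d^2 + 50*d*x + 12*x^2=42*d^2 + d*(50*x - 6) + 12*x^2 - 2*x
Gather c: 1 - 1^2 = 0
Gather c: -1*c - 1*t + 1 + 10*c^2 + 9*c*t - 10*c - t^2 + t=10*c^2 + c*(9*t - 11) - t^2 + 1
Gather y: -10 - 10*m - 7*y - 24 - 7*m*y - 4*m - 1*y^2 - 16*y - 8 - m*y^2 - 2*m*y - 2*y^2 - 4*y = -14*m + y^2*(-m - 3) + y*(-9*m - 27) - 42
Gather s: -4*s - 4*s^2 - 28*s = -4*s^2 - 32*s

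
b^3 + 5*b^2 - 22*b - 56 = (b - 4)*(b + 2)*(b + 7)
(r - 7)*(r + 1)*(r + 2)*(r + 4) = r^4 - 35*r^2 - 90*r - 56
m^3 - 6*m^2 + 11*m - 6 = (m - 3)*(m - 2)*(m - 1)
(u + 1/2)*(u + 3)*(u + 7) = u^3 + 21*u^2/2 + 26*u + 21/2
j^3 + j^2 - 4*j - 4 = (j - 2)*(j + 1)*(j + 2)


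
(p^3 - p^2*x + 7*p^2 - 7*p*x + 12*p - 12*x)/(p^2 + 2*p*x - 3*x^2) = (p^2 + 7*p + 12)/(p + 3*x)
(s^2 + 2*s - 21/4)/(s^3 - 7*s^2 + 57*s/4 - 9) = (2*s + 7)/(2*s^2 - 11*s + 12)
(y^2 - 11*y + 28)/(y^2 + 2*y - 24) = (y - 7)/(y + 6)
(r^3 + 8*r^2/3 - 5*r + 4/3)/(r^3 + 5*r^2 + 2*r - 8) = (r - 1/3)/(r + 2)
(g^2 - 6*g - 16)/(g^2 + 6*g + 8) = (g - 8)/(g + 4)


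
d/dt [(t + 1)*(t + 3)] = 2*t + 4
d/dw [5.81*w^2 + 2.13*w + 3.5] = 11.62*w + 2.13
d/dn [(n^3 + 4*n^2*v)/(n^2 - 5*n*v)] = (n^2 - 10*n*v - 20*v^2)/(n^2 - 10*n*v + 25*v^2)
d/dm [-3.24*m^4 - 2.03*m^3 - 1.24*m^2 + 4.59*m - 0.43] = -12.96*m^3 - 6.09*m^2 - 2.48*m + 4.59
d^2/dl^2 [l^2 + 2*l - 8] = 2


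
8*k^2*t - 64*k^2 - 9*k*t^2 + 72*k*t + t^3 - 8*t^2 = (-8*k + t)*(-k + t)*(t - 8)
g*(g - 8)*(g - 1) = g^3 - 9*g^2 + 8*g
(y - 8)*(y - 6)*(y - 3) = y^3 - 17*y^2 + 90*y - 144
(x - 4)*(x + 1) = x^2 - 3*x - 4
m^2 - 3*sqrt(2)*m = m*(m - 3*sqrt(2))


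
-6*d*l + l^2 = l*(-6*d + l)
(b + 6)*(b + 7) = b^2 + 13*b + 42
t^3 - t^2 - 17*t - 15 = (t - 5)*(t + 1)*(t + 3)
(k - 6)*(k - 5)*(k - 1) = k^3 - 12*k^2 + 41*k - 30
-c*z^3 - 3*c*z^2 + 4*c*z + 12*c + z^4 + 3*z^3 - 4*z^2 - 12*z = (-c + z)*(z - 2)*(z + 2)*(z + 3)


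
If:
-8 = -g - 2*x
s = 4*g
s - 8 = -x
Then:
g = 8/7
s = 32/7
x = 24/7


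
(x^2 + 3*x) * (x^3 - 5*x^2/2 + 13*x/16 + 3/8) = x^5 + x^4/2 - 107*x^3/16 + 45*x^2/16 + 9*x/8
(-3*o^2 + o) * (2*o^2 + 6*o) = -6*o^4 - 16*o^3 + 6*o^2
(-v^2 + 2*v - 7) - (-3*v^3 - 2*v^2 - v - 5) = 3*v^3 + v^2 + 3*v - 2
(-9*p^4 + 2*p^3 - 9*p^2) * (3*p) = -27*p^5 + 6*p^4 - 27*p^3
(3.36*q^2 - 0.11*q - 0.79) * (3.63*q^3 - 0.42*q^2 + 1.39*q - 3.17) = 12.1968*q^5 - 1.8105*q^4 + 1.8489*q^3 - 10.4723*q^2 - 0.7494*q + 2.5043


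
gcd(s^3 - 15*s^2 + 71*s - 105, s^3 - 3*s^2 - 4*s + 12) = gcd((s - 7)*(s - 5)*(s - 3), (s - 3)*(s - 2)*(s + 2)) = s - 3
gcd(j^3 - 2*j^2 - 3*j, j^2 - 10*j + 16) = 1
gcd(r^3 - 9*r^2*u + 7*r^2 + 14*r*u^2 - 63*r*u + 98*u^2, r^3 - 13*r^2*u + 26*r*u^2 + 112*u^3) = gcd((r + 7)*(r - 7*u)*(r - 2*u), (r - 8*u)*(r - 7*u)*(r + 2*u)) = r - 7*u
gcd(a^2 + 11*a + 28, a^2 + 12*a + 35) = a + 7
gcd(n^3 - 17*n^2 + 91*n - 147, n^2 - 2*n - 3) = n - 3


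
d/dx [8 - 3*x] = -3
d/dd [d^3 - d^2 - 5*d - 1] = 3*d^2 - 2*d - 5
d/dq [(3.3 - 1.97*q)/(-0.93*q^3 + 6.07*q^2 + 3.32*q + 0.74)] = (-3.6642*q^3 + 21.1649*q^2 - 40.062*q - 12.4138)/(0.8649*q^6 - 11.2902*q^5 + 30.6697*q^4 + 38.9284*q^3 + 20.006*q^2 + 4.9136*q + 0.5476)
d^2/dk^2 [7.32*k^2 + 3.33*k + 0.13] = 14.6400000000000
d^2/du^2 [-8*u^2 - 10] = -16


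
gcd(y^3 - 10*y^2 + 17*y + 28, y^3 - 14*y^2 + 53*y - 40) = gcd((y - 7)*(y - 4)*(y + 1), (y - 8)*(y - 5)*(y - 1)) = 1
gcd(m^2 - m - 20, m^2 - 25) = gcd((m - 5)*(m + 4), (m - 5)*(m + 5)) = m - 5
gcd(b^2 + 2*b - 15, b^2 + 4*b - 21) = b - 3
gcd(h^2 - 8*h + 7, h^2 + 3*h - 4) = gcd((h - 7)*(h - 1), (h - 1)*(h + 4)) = h - 1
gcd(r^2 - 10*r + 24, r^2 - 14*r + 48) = r - 6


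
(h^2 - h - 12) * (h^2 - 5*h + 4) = h^4 - 6*h^3 - 3*h^2 + 56*h - 48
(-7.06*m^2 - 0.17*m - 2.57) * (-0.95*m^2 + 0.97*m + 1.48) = 6.707*m^4 - 6.6867*m^3 - 8.1722*m^2 - 2.7445*m - 3.8036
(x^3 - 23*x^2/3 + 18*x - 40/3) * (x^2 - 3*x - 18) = x^5 - 32*x^4/3 + 23*x^3 + 212*x^2/3 - 284*x + 240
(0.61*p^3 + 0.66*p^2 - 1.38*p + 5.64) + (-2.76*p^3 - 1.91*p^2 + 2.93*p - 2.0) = -2.15*p^3 - 1.25*p^2 + 1.55*p + 3.64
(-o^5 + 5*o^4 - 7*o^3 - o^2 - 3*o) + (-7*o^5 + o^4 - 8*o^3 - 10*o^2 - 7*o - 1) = -8*o^5 + 6*o^4 - 15*o^3 - 11*o^2 - 10*o - 1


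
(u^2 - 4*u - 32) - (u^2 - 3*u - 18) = -u - 14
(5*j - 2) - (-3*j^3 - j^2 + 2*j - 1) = 3*j^3 + j^2 + 3*j - 1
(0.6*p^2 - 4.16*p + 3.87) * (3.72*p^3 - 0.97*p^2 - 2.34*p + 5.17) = 2.232*p^5 - 16.0572*p^4 + 17.0276*p^3 + 9.0825*p^2 - 30.563*p + 20.0079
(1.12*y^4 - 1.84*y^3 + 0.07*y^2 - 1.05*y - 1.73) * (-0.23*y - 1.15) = -0.2576*y^5 - 0.8648*y^4 + 2.0999*y^3 + 0.161*y^2 + 1.6054*y + 1.9895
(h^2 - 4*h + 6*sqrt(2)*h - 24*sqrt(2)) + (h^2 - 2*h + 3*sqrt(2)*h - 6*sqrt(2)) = 2*h^2 - 6*h + 9*sqrt(2)*h - 30*sqrt(2)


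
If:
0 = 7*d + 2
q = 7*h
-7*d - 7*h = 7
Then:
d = -2/7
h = -5/7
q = -5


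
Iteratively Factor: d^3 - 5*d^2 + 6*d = (d - 3)*(d^2 - 2*d) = (d - 3)*(d - 2)*(d)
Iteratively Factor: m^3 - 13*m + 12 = (m - 3)*(m^2 + 3*m - 4) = (m - 3)*(m - 1)*(m + 4)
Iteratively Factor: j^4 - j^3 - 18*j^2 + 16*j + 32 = (j - 4)*(j^3 + 3*j^2 - 6*j - 8) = (j - 4)*(j + 4)*(j^2 - j - 2) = (j - 4)*(j - 2)*(j + 4)*(j + 1)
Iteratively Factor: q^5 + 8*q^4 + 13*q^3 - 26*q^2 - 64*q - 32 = (q - 2)*(q^4 + 10*q^3 + 33*q^2 + 40*q + 16) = (q - 2)*(q + 4)*(q^3 + 6*q^2 + 9*q + 4) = (q - 2)*(q + 4)^2*(q^2 + 2*q + 1) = (q - 2)*(q + 1)*(q + 4)^2*(q + 1)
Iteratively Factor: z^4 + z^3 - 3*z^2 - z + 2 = (z + 2)*(z^3 - z^2 - z + 1) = (z - 1)*(z + 2)*(z^2 - 1) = (z - 1)*(z + 1)*(z + 2)*(z - 1)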